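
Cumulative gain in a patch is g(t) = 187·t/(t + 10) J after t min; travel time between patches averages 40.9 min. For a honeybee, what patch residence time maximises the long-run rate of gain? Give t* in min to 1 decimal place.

20.2 min

By the marginal value theorem, leave when the instantaneous gain rate g'(t) equals the habitat-wide average g(t)/(T + t).
g'(t) = 187·10/(t + 10)². Setting 187·10/(t+10)² = 187t/[(t+10)(40.9+t)] gives 10(40.9+t) = t(t+10), so t² = 10×40.9 = 409.
t* = √409 = 20.22 min.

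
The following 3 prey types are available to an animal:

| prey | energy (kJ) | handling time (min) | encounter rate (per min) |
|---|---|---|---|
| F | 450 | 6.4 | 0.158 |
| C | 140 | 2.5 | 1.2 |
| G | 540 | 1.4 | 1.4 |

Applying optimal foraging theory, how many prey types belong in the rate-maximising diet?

1

Profitabilities (E/h, kJ/min): G 386, F 70.3, C 56. Add prey in this order while the next type's profitability exceeds the intake rate on those already taken.
Rate on top 1: 255.4. F: 70.3 < 255.4 → exclude; stop.
Optimal diet: G — 1 of 3 types.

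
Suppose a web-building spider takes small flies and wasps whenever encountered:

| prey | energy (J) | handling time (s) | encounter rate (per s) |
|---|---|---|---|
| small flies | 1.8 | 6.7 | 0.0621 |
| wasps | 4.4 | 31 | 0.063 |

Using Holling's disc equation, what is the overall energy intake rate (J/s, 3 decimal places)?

R = Σλ_iE_i / (1 + Σλ_ih_i)
Numerator: 0.0621×1.8 + 0.063×4.4 = 0.389
Denominator: 1 + 0.0621×6.7 + 0.063×31 = 3.369
R = 0.389/3.369 = 0.1155 J/s

0.115 J/s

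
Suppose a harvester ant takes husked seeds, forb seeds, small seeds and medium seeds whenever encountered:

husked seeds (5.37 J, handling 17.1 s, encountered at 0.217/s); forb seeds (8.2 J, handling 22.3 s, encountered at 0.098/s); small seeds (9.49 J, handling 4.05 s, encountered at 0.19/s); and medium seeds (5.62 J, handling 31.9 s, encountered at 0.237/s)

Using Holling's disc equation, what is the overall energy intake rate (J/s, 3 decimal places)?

0.335 J/s

Energy encountered per unit search time: 0.217×5.37 + 0.098×8.2 + 0.19×9.49 + 0.237×5.62 = 5.104 J/s.
Handling time per unit search time: 0.217×17.1 + 0.098×22.3 + 0.19×4.05 + 0.237×31.9 = 14.23.
Rate = 5.104/(1 + 14.23) = 0.3352 J/s.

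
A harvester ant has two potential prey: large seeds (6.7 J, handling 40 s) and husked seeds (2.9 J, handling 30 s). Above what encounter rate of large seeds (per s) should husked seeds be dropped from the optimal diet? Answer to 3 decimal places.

0.034 per s

At the threshold, the rate on large seeds alone equals the profitability of husked seeds: λ·6.7/(1 + λ·40) = 2.9/30 = 0.09667.
Rearranging, λ(6.7 − 0.09667×40) = 0.09667, so λ = 0.09667/2.833 = 0.03412 per s.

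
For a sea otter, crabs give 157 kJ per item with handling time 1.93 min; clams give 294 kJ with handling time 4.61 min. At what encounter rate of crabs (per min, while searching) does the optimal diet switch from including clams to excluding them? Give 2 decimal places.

The zero-one rule: include clams iff E₂/h₂ > λE₁/(1+λh₁). Equality gives the switch point.
λE₁h₂ = E₂ + λE₂h₁ ⇒ λ = E₂/(E₁h₂ − E₂h₁) = 294/(723.8 − 567.4) = 1.88 per min.

1.88 per min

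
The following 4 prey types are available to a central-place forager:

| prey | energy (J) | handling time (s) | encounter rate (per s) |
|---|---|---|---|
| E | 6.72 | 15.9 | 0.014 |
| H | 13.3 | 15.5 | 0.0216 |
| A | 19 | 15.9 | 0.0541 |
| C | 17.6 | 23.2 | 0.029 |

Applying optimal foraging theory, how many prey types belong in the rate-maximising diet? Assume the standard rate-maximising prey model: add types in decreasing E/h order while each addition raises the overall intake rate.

3

E/h in descending order: A 1.19, H 0.858, C 0.759, E 0.423 J/s. The optimal diet is the largest prefix of this list for which every included type satisfies E_i/h_i > R on the types above it.
Rate on top 1: 0.5526. H: 0.858 > 0.5526 → include.
Rate on top 2: 0.5992. C: 0.759 > 0.5992 → include.
Rate on top 3: 0.6366. E: 0.423 < 0.6366 → exclude; stop.
Optimal diet: A, H, C — 3 of 4 types.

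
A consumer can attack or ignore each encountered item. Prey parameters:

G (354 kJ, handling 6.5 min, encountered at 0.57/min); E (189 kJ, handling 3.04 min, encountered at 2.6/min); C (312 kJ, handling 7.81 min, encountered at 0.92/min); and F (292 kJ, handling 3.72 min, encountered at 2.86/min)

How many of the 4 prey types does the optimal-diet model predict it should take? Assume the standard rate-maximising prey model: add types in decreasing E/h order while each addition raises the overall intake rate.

1

Profitabilities (E/h, kJ/min): F 78.5, E 62.2, G 54.5, C 39.9. Add prey in this order while the next type's profitability exceeds the intake rate on those already taken.
Rate on top 1: 71.75. E: 62.2 < 71.75 → exclude; stop.
Optimal diet: F — 1 of 4 types.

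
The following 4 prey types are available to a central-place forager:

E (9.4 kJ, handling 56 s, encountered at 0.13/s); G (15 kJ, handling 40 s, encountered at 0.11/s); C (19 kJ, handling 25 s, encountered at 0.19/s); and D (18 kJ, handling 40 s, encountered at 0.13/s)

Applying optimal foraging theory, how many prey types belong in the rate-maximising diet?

Rank by E/h (kJ/s): C 0.76, D 0.45, G 0.375, E 0.168. Include each in turn until the next type's E/h falls below the running intake rate.
Rate on top 1: 0.6278. D: 0.45 < 0.6278 → exclude; stop.
Optimal diet: C — 1 of 4 types.

1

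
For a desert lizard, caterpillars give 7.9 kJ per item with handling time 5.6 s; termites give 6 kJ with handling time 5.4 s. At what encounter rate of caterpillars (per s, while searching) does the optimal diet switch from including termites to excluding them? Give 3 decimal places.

0.662 per s

The zero-one rule: include termites iff E₂/h₂ > λE₁/(1+λh₁). Equality gives the switch point.
λE₁h₂ = E₂ + λE₂h₁ ⇒ λ = E₂/(E₁h₂ − E₂h₁) = 6/(42.66 − 33.6) = 0.6623 per s.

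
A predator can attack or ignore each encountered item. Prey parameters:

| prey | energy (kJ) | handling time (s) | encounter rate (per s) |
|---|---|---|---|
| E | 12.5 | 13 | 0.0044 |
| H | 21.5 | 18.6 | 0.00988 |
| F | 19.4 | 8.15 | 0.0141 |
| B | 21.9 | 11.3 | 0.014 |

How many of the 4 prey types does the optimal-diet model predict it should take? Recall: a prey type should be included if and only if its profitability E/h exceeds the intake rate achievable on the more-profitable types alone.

E/h in descending order: F 2.38, B 1.94, H 1.16, E 0.962 kJ/s. The optimal diet is the largest prefix of this list for which every included type satisfies E_i/h_i > R on the types above it.
Rate on top 1: 0.2453. B: 1.94 > 0.2453 → include.
Rate on top 2: 0.4557. H: 1.16 > 0.4557 → include.
Rate on top 3: 0.544. E: 0.962 > 0.544 → include.
Optimal diet: F, B, H, E — 4 of 4 types.

4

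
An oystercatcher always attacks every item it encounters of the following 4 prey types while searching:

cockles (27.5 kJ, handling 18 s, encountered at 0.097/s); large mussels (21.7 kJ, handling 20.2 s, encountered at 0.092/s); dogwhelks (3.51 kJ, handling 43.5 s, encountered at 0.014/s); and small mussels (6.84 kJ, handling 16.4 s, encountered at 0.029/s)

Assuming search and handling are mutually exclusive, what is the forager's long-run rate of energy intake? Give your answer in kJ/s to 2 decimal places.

0.86 kJ/s

R = Σλ_iE_i / (1 + Σλ_ih_i)
Numerator: 0.097×27.5 + 0.092×21.7 + 0.014×3.51 + 0.029×6.84 = 4.911
Denominator: 1 + 0.097×18 + 0.092×20.2 + 0.014×43.5 + 0.029×16.4 = 5.689
R = 4.911/5.689 = 0.8633 kJ/s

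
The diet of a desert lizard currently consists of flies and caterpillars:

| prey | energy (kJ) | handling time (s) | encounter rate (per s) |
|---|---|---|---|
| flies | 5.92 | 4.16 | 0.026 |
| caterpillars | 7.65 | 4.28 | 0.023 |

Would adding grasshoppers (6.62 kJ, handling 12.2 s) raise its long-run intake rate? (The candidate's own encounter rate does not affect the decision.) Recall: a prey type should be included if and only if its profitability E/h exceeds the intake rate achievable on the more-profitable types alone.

Yes

Current rate: (0.026×5.92 + 0.023×7.65)/(1 + 0.026×4.16 + 0.023×4.28) = 0.2734 kJ/s.
Profitability of grasshoppers: 6.62/12.2 = 0.5426 kJ/s.
Since 0.5426 > R, including grasshoppers increases the long-run rate.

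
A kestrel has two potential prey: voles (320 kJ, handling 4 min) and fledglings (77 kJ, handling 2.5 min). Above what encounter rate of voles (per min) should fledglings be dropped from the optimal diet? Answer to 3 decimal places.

The zero-one rule: include fledglings iff E₂/h₂ > λE₁/(1+λh₁). Equality gives the switch point.
λE₁h₂ = E₂ + λE₂h₁ ⇒ λ = E₂/(E₁h₂ − E₂h₁) = 77/(800 − 308) = 0.1565 per min.

0.157 per min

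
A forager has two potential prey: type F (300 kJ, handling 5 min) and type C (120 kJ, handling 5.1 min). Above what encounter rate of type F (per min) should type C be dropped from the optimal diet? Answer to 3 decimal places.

0.129 per min

Drop type C once their profitability E₂/h₂ falls below the rate achievable on type F alone: E₂/h₂ = λE₁/(1 + λh₁).
Solve for λ: λE₁h₂ = E₂(1 + λh₁) → λ(E₁h₂ − E₂h₁) = E₂ → λ = E₂/(E₁h₂ − E₂h₁).
λ = 120/(300×5.1 − 120×5) = 120/930 = 0.129 per min.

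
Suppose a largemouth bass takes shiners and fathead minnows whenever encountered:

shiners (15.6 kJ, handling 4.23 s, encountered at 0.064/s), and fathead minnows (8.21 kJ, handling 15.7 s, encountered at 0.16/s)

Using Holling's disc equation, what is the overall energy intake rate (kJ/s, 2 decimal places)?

0.61 kJ/s

R = (0.064×15.6 + 0.16×8.21) / (1 + 0.064×4.23 + 0.16×15.7) = 2.312/3.783 = 0.6112 kJ/s.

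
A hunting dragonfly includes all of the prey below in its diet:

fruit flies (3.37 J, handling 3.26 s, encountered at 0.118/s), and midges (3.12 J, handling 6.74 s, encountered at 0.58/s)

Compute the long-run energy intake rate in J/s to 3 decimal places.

0.417 J/s

Energy encountered per unit search time: 0.118×3.37 + 0.58×3.12 = 2.207 J/s.
Handling time per unit search time: 0.118×3.26 + 0.58×6.74 = 4.294.
Rate = 2.207/(1 + 4.294) = 0.4169 J/s.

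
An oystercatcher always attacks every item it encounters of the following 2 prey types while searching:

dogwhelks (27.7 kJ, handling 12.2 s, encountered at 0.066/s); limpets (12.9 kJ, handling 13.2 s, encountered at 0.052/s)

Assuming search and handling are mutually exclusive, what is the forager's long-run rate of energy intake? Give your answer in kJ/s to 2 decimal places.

1.00 kJ/s

Energy encountered per unit search time: 0.066×27.7 + 0.052×12.9 = 2.499 kJ/s.
Handling time per unit search time: 0.066×12.2 + 0.052×13.2 = 1.492.
Rate = 2.499/(1 + 1.492) = 1.003 kJ/s.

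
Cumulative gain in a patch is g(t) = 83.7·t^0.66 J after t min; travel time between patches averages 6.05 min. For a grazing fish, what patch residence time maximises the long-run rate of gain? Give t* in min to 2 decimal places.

Maximise g(t)/(T+t): set derivative to zero → g'(t)(T+t) = g(t).
g'(t) = 0.66·83.7·t^-0.34. Setting 0.66·83.7·t^-0.34 = 83.7·t^0.66/(6.05+t) gives 0.66(6.05+t) = t, so 0.34·t = 0.66×6.05.
t* = 0.66×6.05/0.34 = 11.74 min.

11.74 min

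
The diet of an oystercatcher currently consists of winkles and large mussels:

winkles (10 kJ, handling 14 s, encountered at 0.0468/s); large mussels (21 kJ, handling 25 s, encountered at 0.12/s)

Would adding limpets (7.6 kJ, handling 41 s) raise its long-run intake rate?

Current rate: (0.0468×10 + 0.12×21)/(1 + 0.0468×14 + 0.12×25) = 0.6419 kJ/s.
limpets: E/h = 7.6/41 = 0.1854 kJ/s.
0.1854 < 0.6419, so adding limpets would lower the average — exclude it.

No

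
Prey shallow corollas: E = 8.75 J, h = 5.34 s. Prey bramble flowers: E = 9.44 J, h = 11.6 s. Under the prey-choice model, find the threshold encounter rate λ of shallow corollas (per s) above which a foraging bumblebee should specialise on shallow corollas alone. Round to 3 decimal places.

The zero-one rule: include bramble flowers iff E₂/h₂ > λE₁/(1+λh₁). Equality gives the switch point.
λE₁h₂ = E₂ + λE₂h₁ ⇒ λ = E₂/(E₁h₂ − E₂h₁) = 9.44/(101.5 − 50.41) = 0.1848 per s.

0.185 per s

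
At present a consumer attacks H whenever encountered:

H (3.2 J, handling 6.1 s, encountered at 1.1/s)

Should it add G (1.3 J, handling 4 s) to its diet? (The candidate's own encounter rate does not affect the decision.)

Current rate: (1.1×3.2)/(1 + 1.1×6.1) = 0.4565 J/s.
Profitability of G: 1.3/4 = 0.325 J/s.
0.325 < 0.4565, so adding G would lower the average — exclude it.

No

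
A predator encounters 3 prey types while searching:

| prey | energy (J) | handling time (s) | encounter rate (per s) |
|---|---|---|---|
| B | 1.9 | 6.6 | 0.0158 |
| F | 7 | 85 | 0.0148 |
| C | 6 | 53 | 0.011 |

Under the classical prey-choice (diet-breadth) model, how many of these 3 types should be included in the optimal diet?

E/h in descending order: B 0.288, C 0.113, F 0.0824 J/s. The optimal diet is the largest prefix of this list for which every included type satisfies E_i/h_i > R on the types above it.
Rate on top 1: 0.02719. C: 0.113 > 0.02719 → include.
Rate on top 2: 0.05691. F: 0.0824 > 0.05691 → include.
Optimal diet: B, C, F — 3 of 3 types.

3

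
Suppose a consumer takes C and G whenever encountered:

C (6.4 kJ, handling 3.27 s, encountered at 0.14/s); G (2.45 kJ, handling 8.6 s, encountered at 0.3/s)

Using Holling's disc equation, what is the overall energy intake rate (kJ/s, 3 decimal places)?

0.404 kJ/s

R = Σλ_iE_i / (1 + Σλ_ih_i)
Numerator: 0.14×6.4 + 0.3×2.45 = 1.631
Denominator: 1 + 0.14×3.27 + 0.3×8.6 = 4.038
R = 1.631/4.038 = 0.4039 kJ/s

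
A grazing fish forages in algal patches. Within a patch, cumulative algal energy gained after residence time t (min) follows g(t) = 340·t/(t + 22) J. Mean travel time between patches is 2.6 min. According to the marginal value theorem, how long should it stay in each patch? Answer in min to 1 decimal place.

Optimal t* satisfies g'(t*) = g(t*)/(T + t*).
g'(t) = 340·22/(t + 22)². Setting 340·22/(t+22)² = 340t/[(t+22)(2.6+t)] gives 22(2.6+t) = t(t+22), so t² = 22×2.6 = 57.2.
t* = √57.2 = 7.563 min.

7.6 min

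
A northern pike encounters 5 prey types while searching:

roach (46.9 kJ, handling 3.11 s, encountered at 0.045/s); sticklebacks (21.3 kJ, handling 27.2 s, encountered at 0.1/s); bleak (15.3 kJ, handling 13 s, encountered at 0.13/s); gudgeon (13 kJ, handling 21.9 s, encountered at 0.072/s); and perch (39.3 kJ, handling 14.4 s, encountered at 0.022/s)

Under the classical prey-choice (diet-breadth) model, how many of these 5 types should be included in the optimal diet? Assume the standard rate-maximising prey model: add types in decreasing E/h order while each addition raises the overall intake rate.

E/h in descending order: roach 15.1, perch 2.73, bleak 1.18, sticklebacks 0.783, gudgeon 0.594 kJ/s. The optimal diet is the largest prefix of this list for which every included type satisfies E_i/h_i > R on the types above it.
Rate on top 1: 1.851. perch: 2.73 > 1.851 → include.
Rate on top 2: 2.042. bleak: 1.18 < 2.042 → exclude; stop.
Optimal diet: roach, perch — 2 of 5 types.

2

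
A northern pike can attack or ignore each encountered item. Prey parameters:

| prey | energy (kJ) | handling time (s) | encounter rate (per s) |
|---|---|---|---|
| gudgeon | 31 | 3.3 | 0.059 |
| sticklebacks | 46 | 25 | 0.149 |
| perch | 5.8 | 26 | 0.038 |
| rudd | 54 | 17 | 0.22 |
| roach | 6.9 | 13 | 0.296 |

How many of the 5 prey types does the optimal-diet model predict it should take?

2

Profitabilities (E/h, kJ/s): gudgeon 9.39, rudd 3.18, sticklebacks 1.84, roach 0.531, perch 0.223. Add prey in this order while the next type's profitability exceeds the intake rate on those already taken.
Rate on top 1: 1.531. rudd: 3.18 > 1.531 → include.
Rate on top 2: 2.778. sticklebacks: 1.84 < 2.778 → exclude; stop.
Optimal diet: gudgeon, rudd — 2 of 5 types.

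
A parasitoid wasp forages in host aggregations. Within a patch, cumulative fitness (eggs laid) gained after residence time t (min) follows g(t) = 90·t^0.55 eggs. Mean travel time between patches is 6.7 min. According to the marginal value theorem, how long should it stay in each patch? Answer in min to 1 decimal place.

Optimal t* satisfies g'(t*) = g(t*)/(T + t*).
g'(t) = 0.55·90·t^-0.45. Setting 0.55·90·t^-0.45 = 90·t^0.55/(6.7+t) gives 0.55(6.7+t) = t, so 0.45·t = 0.55×6.7.
t* = 0.55×6.7/0.45 = 8.189 min.

8.2 min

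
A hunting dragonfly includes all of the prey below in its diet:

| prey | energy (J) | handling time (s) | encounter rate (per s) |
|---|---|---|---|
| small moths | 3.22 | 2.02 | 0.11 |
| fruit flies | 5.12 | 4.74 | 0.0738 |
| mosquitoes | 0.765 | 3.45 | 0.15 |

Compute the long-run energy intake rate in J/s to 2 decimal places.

Energy encountered per unit search time: 0.11×3.22 + 0.0738×5.12 + 0.15×0.765 = 0.8468 J/s.
Handling time per unit search time: 0.11×2.02 + 0.0738×4.74 + 0.15×3.45 = 1.09.
Rate = 0.8468/(1 + 1.09) = 0.4053 J/s.

0.41 J/s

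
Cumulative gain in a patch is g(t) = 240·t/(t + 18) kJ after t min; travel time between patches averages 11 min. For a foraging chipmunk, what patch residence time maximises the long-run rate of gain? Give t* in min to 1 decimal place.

By the marginal value theorem, leave when the instantaneous gain rate g'(t) equals the habitat-wide average g(t)/(T + t).
g'(t) = 240·18/(t + 18)². Setting 240·18/(t+18)² = 240t/[(t+18)(11+t)] gives 18(11+t) = t(t+18), so t² = 18×11 = 198.
t* = √198 = 14.07 min.

14.1 min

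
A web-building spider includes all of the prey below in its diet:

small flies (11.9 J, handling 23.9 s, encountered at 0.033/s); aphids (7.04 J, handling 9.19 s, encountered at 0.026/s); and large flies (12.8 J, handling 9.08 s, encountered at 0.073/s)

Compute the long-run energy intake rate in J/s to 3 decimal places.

Energy encountered per unit search time: 0.033×11.9 + 0.026×7.04 + 0.073×12.8 = 1.51 J/s.
Handling time per unit search time: 0.033×23.9 + 0.026×9.19 + 0.073×9.08 = 1.69.
Rate = 1.51/(1 + 1.69) = 0.5613 J/s.

0.561 J/s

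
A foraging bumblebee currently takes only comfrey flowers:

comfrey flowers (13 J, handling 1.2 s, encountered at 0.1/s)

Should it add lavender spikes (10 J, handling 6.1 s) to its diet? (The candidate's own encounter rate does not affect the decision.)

Yes

On comfrey flowers alone, R = ΣλE/(1+Σλh) = 1.3/1.12 = 1.161 J/s.
lavender spikes: E/h = 10/6.1 = 1.639 J/s.
1.639 > 1.161, so adding lavender spikes raises the average — include it.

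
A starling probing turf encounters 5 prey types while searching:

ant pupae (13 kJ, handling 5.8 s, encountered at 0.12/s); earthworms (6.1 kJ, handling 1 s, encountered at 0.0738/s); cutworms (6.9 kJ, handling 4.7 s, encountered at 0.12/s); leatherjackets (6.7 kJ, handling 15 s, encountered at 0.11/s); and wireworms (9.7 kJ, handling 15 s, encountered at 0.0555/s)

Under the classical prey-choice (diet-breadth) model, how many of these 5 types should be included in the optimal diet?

3

Profitabilities (E/h, kJ/s): earthworms 6.1, ant pupae 2.24, cutworms 1.47, wireworms 0.647, leatherjackets 0.447. Add prey in this order while the next type's profitability exceeds the intake rate on those already taken.
Rate on top 1: 0.4192. ant pupae: 2.24 > 0.4192 → include.
Rate on top 2: 1.136. cutworms: 1.47 > 1.136 → include.
Rate on top 3: 1.216. wireworms: 0.647 < 1.216 → exclude; stop.
Optimal diet: earthworms, ant pupae, cutworms — 3 of 5 types.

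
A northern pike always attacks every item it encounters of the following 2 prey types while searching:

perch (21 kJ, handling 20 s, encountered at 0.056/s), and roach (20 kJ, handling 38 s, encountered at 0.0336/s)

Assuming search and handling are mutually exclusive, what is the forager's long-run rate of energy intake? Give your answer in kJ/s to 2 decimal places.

0.54 kJ/s

Energy encountered per unit search time: 0.056×21 + 0.0336×20 = 1.848 kJ/s.
Handling time per unit search time: 0.056×20 + 0.0336×38 = 2.397.
Rate = 1.848/(1 + 2.397) = 0.544 kJ/s.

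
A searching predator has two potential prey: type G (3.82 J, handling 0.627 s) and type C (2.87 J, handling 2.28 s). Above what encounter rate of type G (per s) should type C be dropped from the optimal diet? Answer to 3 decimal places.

Drop type C once their profitability E₂/h₂ falls below the rate achievable on type G alone: E₂/h₂ = λE₁/(1 + λh₁).
Solve for λ: λE₁h₂ = E₂(1 + λh₁) → λ(E₁h₂ − E₂h₁) = E₂ → λ = E₂/(E₁h₂ − E₂h₁).
λ = 2.87/(3.82×2.28 − 2.87×0.627) = 2.87/6.91 = 0.4153 per s.

0.415 per s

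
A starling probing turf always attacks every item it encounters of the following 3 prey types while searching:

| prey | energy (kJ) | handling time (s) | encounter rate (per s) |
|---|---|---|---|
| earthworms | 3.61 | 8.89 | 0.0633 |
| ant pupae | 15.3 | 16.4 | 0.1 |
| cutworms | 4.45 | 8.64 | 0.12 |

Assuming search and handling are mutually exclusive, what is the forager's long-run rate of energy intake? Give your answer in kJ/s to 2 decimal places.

R = Σλ_iE_i / (1 + Σλ_ih_i)
Numerator: 0.0633×3.61 + 0.1×15.3 + 0.12×4.45 = 2.293
Denominator: 1 + 0.0633×8.89 + 0.1×16.4 + 0.12×8.64 = 4.24
R = 2.293/4.24 = 0.5407 kJ/s

0.54 kJ/s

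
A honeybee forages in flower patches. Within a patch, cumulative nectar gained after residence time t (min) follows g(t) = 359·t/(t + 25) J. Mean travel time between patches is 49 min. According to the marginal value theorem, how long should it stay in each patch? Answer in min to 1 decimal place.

35.0 min

Optimal t* satisfies g'(t*) = g(t*)/(T + t*).
g'(t) = 359·25/(t + 25)². Setting 359·25/(t+25)² = 359t/[(t+25)(49+t)] gives 25(49+t) = t(t+25), so t² = 25×49 = 1225.
t* = √1225 = 35 min.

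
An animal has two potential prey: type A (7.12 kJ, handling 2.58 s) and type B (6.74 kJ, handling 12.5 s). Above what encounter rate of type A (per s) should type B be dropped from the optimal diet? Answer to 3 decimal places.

0.094 per s

Drop type B once their profitability E₂/h₂ falls below the rate achievable on type A alone: E₂/h₂ = λE₁/(1 + λh₁).
Solve for λ: λE₁h₂ = E₂(1 + λh₁) → λ(E₁h₂ − E₂h₁) = E₂ → λ = E₂/(E₁h₂ − E₂h₁).
λ = 6.74/(7.12×12.5 − 6.74×2.58) = 6.74/71.61 = 0.09412 per s.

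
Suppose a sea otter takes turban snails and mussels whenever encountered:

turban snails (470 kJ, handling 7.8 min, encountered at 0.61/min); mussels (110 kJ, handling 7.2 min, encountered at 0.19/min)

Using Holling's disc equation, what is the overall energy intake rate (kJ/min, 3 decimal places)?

43.166 kJ/min

R = Σλ_iE_i / (1 + Σλ_ih_i)
Numerator: 0.61×470 + 0.19×110 = 307.6
Denominator: 1 + 0.61×7.8 + 0.19×7.2 = 7.126
R = 307.6/7.126 = 43.17 kJ/min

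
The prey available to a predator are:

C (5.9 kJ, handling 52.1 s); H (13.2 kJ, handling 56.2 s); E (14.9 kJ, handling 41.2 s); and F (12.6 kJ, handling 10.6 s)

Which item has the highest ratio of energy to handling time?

Profitability E/h (kJ/s): C = 5.9/52.1 = 0.113, H = 13.2/56.2 = 0.235, E = 14.9/41.2 = 0.362, F = 12.6/10.6 = 1.19.
Ranked: F > E > H > C.

F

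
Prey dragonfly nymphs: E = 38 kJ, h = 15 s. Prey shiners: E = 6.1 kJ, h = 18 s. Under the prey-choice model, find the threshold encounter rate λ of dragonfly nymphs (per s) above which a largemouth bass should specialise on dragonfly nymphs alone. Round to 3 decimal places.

0.010 per s

Drop shiners once their profitability E₂/h₂ falls below the rate achievable on dragonfly nymphs alone: E₂/h₂ = λE₁/(1 + λh₁).
Solve for λ: λE₁h₂ = E₂(1 + λh₁) → λ(E₁h₂ − E₂h₁) = E₂ → λ = E₂/(E₁h₂ − E₂h₁).
λ = 6.1/(38×18 − 6.1×15) = 6.1/592.5 = 0.0103 per s.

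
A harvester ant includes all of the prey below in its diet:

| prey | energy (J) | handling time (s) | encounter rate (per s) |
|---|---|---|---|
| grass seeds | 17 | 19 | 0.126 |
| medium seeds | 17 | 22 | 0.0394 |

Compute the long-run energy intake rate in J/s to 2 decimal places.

0.66 J/s

R = (0.126×17 + 0.0394×17) / (1 + 0.126×19 + 0.0394×22) = 2.812/4.261 = 0.6599 J/s.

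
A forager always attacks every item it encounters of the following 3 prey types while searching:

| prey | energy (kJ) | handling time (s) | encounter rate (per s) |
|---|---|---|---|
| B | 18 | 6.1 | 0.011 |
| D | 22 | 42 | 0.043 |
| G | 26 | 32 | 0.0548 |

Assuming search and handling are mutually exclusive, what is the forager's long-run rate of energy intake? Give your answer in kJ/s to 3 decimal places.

0.555 kJ/s

Energy encountered per unit search time: 0.011×18 + 0.043×22 + 0.0548×26 = 2.569 kJ/s.
Handling time per unit search time: 0.011×6.1 + 0.043×42 + 0.0548×32 = 3.627.
Rate = 2.569/(1 + 3.627) = 0.5552 kJ/s.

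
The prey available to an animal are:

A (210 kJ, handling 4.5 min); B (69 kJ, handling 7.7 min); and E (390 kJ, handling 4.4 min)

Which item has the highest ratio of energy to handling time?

E

Profitability E/h (kJ/min): A = 210/4.5 = 46.7, B = 69/7.7 = 8.96, E = 390/4.4 = 88.6.
Ranked: E > A > B.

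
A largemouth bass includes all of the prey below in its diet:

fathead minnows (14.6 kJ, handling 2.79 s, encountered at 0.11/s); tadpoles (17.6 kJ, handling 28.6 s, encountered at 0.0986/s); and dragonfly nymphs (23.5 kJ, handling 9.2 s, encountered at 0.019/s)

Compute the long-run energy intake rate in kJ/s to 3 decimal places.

R = (0.11×14.6 + 0.0986×17.6 + 0.019×23.5) / (1 + 0.11×2.79 + 0.0986×28.6 + 0.019×9.2) = 3.788/4.302 = 0.8806 kJ/s.

0.881 kJ/s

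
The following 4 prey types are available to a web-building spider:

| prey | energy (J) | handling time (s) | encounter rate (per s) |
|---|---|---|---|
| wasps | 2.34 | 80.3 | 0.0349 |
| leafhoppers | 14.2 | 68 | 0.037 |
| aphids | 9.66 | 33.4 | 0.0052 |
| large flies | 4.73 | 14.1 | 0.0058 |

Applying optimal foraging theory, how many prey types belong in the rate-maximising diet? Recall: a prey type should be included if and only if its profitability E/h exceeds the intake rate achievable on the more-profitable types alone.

E/h in descending order: large flies 0.335, aphids 0.289, leafhoppers 0.209, wasps 0.0291 J/s. The optimal diet is the largest prefix of this list for which every included type satisfies E_i/h_i > R on the types above it.
Rate on top 1: 0.02536. aphids: 0.289 > 0.02536 → include.
Rate on top 2: 0.06186. leafhoppers: 0.209 > 0.06186 → include.
Rate on top 3: 0.1599. wasps: 0.0291 < 0.1599 → exclude; stop.
Optimal diet: large flies, aphids, leafhoppers — 3 of 4 types.

3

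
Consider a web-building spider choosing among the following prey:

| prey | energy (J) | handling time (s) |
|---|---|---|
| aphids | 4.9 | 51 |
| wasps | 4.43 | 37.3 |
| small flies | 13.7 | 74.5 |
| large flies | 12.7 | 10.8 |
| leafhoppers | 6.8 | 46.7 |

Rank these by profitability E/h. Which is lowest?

aphids

In descending order of E/h:
large flies: 12.7/10.8 = 1.18 J/s
small flies: 13.7/74.5 = 0.184 J/s
leafhoppers: 6.8/46.7 = 0.146 J/s
wasps: 4.43/37.3 = 0.119 J/s
aphids: 4.9/51 = 0.0961 J/s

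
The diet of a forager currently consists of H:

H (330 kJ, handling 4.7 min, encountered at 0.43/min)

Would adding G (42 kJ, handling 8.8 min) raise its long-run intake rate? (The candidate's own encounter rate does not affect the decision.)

Intake rate on the current diet: R = (0.43×330) / (1 + 0.43×4.7) = 141.9/3.021 = 46.97 kJ/min.
G: E/h = 42/8.8 = 4.773 kJ/min.
4.773 < 46.97, so adding G would lower the average — exclude it.

No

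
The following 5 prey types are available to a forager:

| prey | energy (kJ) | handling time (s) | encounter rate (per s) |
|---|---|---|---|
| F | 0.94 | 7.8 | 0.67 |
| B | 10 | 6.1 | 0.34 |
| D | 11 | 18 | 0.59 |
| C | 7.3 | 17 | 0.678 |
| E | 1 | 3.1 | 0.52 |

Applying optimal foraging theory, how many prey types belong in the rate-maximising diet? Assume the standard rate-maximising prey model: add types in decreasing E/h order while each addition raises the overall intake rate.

1

E/h in descending order: B 1.64, D 0.611, C 0.429, E 0.323, F 0.121 kJ/s. The optimal diet is the largest prefix of this list for which every included type satisfies E_i/h_i > R on the types above it.
Rate on top 1: 1.106. D: 0.611 < 1.106 → exclude; stop.
Optimal diet: B — 1 of 5 types.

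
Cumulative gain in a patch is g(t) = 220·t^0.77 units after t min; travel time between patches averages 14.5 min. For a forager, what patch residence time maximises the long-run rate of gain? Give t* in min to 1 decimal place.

Maximise g(t)/(T+t): set derivative to zero → g'(t)(T+t) = g(t).
g'(t) = 0.77·220·t^-0.23. Setting 0.77·220·t^-0.23 = 220·t^0.77/(14.5+t) gives 0.77(14.5+t) = t, so 0.23·t = 0.77×14.5.
t* = 0.77×14.5/0.23 = 48.54 min.

48.5 min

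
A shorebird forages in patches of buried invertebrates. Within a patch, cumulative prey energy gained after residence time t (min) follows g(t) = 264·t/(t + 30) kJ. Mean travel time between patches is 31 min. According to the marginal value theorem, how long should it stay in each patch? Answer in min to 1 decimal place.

30.5 min

Maximise g(t)/(T+t): set derivative to zero → g'(t)(T+t) = g(t).
g'(t) = 264·30/(t + 30)². Setting 264·30/(t+30)² = 264t/[(t+30)(31+t)] gives 30(31+t) = t(t+30), so t² = 30×31 = 930.
t* = √930 = 30.5 min.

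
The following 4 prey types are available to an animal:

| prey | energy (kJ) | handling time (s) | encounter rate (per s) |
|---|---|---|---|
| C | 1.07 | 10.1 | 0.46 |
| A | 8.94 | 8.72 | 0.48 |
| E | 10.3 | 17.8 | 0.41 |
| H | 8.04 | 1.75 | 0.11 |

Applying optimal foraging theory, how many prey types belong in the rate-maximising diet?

2

E/h in descending order: H 4.59, A 1.03, E 0.579, C 0.106 kJ/s. The optimal diet is the largest prefix of this list for which every included type satisfies E_i/h_i > R on the types above it.
Rate on top 1: 0.7416. A: 1.03 > 0.7416 → include.
Rate on top 2: 0.9623. E: 0.579 < 0.9623 → exclude; stop.
Optimal diet: H, A — 2 of 4 types.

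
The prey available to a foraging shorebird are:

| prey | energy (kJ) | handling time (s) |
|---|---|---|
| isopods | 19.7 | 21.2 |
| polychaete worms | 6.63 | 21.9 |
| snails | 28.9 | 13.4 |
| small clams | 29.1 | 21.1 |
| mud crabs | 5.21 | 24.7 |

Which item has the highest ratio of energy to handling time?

snails

Profitability E/h (kJ/s): isopods = 19.7/21.2 = 0.929, polychaete worms = 6.63/21.9 = 0.303, snails = 28.9/13.4 = 2.16, small clams = 29.1/21.1 = 1.38, mud crabs = 5.21/24.7 = 0.211.
Ranked: snails > small clams > isopods > polychaete worms > mud crabs.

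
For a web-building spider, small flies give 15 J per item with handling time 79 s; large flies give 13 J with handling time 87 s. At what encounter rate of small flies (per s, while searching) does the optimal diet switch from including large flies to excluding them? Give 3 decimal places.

At the threshold, the rate on small flies alone equals the profitability of large flies: λ·15/(1 + λ·79) = 13/87 = 0.1494.
Rearranging, λ(15 − 0.1494×79) = 0.1494, so λ = 0.1494/3.195 = 0.04676 per s.

0.047 per s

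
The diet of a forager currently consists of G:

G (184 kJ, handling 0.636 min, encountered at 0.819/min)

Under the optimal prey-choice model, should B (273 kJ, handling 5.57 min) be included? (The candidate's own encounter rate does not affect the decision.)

Current rate: (0.819×184)/(1 + 0.819×0.636) = 99.08 kJ/min.
Profitability of B: 273/5.57 = 49.01 kJ/min.
Since 49.01 < R, time spent handling B is better spent searching.

No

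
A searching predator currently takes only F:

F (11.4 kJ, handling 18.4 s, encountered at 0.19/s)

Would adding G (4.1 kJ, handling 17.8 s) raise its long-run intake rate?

On F alone, R = ΣλE/(1+Σλh) = 2.166/4.496 = 0.4818 kJ/s.
G: E/h = 4.1/17.8 = 0.2303 kJ/s.
Since 0.2303 < R, time spent handling G is better spent searching.

No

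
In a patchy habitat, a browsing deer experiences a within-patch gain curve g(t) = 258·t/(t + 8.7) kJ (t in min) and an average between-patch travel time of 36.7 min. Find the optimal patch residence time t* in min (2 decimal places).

17.87 min

Maximise g(t)/(T+t): set derivative to zero → g'(t)(T+t) = g(t).
g'(t) = 258·8.7/(t + 8.7)². Setting 258·8.7/(t+8.7)² = 258t/[(t+8.7)(36.7+t)] gives 8.7(36.7+t) = t(t+8.7), so t² = 8.7×36.7 = 319.3.
t* = √319.3 = 17.87 min.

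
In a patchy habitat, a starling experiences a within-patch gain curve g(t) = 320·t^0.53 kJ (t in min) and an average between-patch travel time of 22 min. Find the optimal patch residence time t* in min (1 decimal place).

Maximise g(t)/(T+t): set derivative to zero → g'(t)(T+t) = g(t).
g'(t) = 0.53·320·t^-0.47. Setting 0.53·320·t^-0.47 = 320·t^0.53/(22+t) gives 0.53(22+t) = t, so 0.47·t = 0.53×22.
t* = 0.53×22/0.47 = 24.81 min.

24.8 min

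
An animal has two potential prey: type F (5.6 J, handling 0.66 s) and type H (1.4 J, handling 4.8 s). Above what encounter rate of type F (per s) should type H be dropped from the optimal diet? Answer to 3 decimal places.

0.054 per s

Drop type H once their profitability E₂/h₂ falls below the rate achievable on type F alone: E₂/h₂ = λE₁/(1 + λh₁).
Solve for λ: λE₁h₂ = E₂(1 + λh₁) → λ(E₁h₂ − E₂h₁) = E₂ → λ = E₂/(E₁h₂ − E₂h₁).
λ = 1.4/(5.6×4.8 − 1.4×0.66) = 1.4/25.96 = 0.05394 per s.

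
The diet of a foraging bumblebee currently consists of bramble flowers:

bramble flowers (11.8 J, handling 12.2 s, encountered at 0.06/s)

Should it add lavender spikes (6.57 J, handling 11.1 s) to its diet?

Yes

Current rate: (0.06×11.8)/(1 + 0.06×12.2) = 0.4088 J/s.
Profitability of lavender spikes: 6.57/11.1 = 0.5919 J/s.
0.5919 > 0.4088, so adding lavender spikes raises the average — include it.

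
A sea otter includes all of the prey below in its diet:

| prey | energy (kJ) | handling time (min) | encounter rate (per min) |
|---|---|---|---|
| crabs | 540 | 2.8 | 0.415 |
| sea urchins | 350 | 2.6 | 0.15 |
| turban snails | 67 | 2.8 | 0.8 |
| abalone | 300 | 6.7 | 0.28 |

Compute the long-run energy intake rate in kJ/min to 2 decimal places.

62.12 kJ/min

R = (0.415×540 + 0.15×350 + 0.8×67 + 0.28×300) / (1 + 0.415×2.8 + 0.15×2.6 + 0.8×2.8 + 0.28×6.7) = 414.2/6.668 = 62.12 kJ/min.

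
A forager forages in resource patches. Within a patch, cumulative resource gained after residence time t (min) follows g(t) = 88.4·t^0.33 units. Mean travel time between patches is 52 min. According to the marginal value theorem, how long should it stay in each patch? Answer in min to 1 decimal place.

Maximise g(t)/(T+t): set derivative to zero → g'(t)(T+t) = g(t).
g'(t) = 0.33·88.4·t^-0.67. Setting 0.33·88.4·t^-0.67 = 88.4·t^0.33/(52+t) gives 0.33(52+t) = t, so 0.67·t = 0.33×52.
t* = 0.33×52/0.67 = 25.61 min.

25.6 min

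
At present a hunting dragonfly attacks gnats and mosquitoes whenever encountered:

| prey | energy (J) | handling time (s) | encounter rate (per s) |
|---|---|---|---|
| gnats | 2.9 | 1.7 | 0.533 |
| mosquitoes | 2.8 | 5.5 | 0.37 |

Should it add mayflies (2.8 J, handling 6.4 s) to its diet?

No

On gnats and mosquitoes alone, R = ΣλE/(1+Σλh) = 2.582/3.941 = 0.6551 J/s.
mayflies: E/h = 2.8/6.4 = 0.4375 J/s.
Since 0.4375 < R, time spent handling mayflies is better spent searching.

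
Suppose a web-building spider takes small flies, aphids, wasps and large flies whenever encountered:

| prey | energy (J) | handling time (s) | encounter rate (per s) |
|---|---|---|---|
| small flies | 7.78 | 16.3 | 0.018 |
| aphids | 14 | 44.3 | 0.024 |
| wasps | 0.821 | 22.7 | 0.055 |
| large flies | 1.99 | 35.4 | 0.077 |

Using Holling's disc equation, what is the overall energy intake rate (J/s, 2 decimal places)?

0.11 J/s

Energy encountered per unit search time: 0.018×7.78 + 0.024×14 + 0.055×0.821 + 0.077×1.99 = 0.6744 J/s.
Handling time per unit search time: 0.018×16.3 + 0.024×44.3 + 0.055×22.7 + 0.077×35.4 = 5.331.
Rate = 0.6744/(1 + 5.331) = 0.1065 J/s.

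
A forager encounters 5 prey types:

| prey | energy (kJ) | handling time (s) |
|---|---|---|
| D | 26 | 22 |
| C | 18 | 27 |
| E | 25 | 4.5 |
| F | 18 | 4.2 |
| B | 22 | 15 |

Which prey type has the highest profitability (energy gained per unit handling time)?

E

Profitability E/h (kJ/s): D = 26/22 = 1.18, C = 18/27 = 0.667, E = 25/4.5 = 5.56, F = 18/4.2 = 4.29, B = 22/15 = 1.47.
Ranked: E > F > B > D > C.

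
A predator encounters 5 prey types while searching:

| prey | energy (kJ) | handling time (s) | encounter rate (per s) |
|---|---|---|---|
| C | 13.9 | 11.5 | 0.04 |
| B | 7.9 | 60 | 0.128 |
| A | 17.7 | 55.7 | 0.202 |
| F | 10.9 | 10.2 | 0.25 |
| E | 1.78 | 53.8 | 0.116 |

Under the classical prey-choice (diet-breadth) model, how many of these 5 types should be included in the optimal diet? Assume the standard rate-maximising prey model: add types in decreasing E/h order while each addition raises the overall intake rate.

E/h in descending order: C 1.21, F 1.07, A 0.318, B 0.132, E 0.0331 kJ/s. The optimal diet is the largest prefix of this list for which every included type satisfies E_i/h_i > R on the types above it.
Rate on top 1: 0.3808. F: 1.07 > 0.3808 → include.
Rate on top 2: 0.8182. A: 0.318 < 0.8182 → exclude; stop.
Optimal diet: C, F — 2 of 5 types.

2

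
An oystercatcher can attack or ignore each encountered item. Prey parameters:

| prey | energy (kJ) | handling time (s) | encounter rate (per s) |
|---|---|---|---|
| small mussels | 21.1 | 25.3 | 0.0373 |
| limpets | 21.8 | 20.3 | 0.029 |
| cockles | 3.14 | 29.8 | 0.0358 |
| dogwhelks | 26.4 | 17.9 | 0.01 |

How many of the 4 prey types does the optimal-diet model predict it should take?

3

E/h in descending order: dogwhelks 1.47, limpets 1.07, small mussels 0.834, cockles 0.105 kJ/s. The optimal diet is the largest prefix of this list for which every included type satisfies E_i/h_i > R on the types above it.
Rate on top 1: 0.2239. limpets: 1.07 > 0.2239 → include.
Rate on top 2: 0.507. small mussels: 0.834 > 0.507 → include.
Rate on top 3: 0.6208. cockles: 0.105 < 0.6208 → exclude; stop.
Optimal diet: dogwhelks, limpets, small mussels — 3 of 4 types.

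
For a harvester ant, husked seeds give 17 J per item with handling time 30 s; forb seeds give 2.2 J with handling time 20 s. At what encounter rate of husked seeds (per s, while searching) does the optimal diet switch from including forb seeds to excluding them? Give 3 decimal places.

0.008 per s

At the threshold, the rate on husked seeds alone equals the profitability of forb seeds: λ·17/(1 + λ·30) = 2.2/20 = 0.11.
Rearranging, λ(17 − 0.11×30) = 0.11, so λ = 0.11/13.7 = 0.008029 per s.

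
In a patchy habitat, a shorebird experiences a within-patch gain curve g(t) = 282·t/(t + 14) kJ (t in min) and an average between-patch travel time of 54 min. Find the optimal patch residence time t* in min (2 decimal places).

27.50 min

Maximise g(t)/(T+t): set derivative to zero → g'(t)(T+t) = g(t).
g'(t) = 282·14/(t + 14)². Setting 282·14/(t+14)² = 282t/[(t+14)(54+t)] gives 14(54+t) = t(t+14), so t² = 14×54 = 756.
t* = √756 = 27.5 min.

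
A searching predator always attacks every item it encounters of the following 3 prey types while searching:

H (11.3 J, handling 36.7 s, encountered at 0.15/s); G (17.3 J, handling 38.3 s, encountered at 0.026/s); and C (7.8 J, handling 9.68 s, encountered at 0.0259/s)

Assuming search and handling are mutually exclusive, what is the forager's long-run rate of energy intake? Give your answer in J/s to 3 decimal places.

0.303 J/s

Energy encountered per unit search time: 0.15×11.3 + 0.026×17.3 + 0.0259×7.8 = 2.347 J/s.
Handling time per unit search time: 0.15×36.7 + 0.026×38.3 + 0.0259×9.68 = 6.752.
Rate = 2.347/(1 + 6.752) = 0.3028 J/s.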